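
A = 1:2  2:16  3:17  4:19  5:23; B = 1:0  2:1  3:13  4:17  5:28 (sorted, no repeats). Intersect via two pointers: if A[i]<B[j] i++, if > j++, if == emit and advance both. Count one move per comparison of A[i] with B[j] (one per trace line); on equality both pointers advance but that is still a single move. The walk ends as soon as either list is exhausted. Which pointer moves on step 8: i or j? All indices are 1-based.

[i=1,j=1] 2>0 → j++
[i=1,j=2] 2>1 → j++
[i=1,j=3] 2<13 → i++
[i=2,j=3] 16>13 → j++
[i=2,j=4] 16<17 → i++
[i=3,j=4] 17==17 emit → i++,j++
[i=4,j=5] 19<28 → i++
[i=5,j=5] 23<28 → i++

i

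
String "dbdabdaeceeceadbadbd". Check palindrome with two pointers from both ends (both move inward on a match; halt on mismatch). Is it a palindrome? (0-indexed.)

palindrome

[0,19] 'd'=='d' → l++,r--
[1,18] 'b'=='b' → l++,r--
[2,17] 'd'=='d' → l++,r--
[3,16] 'a'=='a' → l++,r--
[4,15] 'b'=='b' → l++,r--
[5,14] 'd'=='d' → l++,r--
[6,13] 'a'=='a' → l++,r--
[7,12] 'e'=='e' → l++,r--
[8,11] 'c'=='c' → l++,r--
[9,10] 'e'=='e' → l++,r--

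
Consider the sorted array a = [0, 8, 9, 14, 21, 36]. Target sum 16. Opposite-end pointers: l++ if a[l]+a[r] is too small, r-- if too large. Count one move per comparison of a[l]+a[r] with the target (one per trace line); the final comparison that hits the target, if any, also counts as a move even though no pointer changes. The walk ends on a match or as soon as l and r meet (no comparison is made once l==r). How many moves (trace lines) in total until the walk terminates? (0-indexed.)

5 moves

l=0 r=5: 0+36=36 >16, r--
l=0 r=4: 0+21=21 >16, r--
l=0 r=3: 0+14=14 <16, l++
l=1 r=3: 8+14=22 >16, r--
l=1 r=2: 8+9=17 >16, r--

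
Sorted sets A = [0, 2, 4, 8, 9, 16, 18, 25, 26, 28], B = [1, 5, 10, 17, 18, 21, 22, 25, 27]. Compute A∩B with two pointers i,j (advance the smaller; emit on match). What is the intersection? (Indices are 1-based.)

intersection = [18, 25]

[i=1,j=1] 0<1 → i++
[i=2,j=1] 2>1 → j++
[i=2,j=2] 2<5 → i++
[i=3,j=2] 4<5 → i++
[i=4,j=2] 8>5 → j++
[i=4,j=3] 8<10 → i++
[i=5,j=3] 9<10 → i++
[i=6,j=3] 16>10 → j++
[i=6,j=4] 16<17 → i++
[i=7,j=4] 18>17 → j++
[i=7,j=5] 18==18 emit → i++,j++
[i=8,j=6] 25>21 → j++
[i=8,j=7] 25>22 → j++
[i=8,j=8] 25==25 emit → i++,j++
[i=9,j=9] 26<27 → i++
[i=10,j=9] 28>27 → j++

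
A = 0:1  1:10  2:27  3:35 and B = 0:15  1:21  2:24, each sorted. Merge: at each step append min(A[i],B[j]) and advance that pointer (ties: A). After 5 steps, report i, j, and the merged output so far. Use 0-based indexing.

i=0 j=0: A[i]=1<=B[j]=15 take 1, i++
i=1 j=0: A[i]=10<=B[j]=15 take 10, i++
i=2 j=0: A[i]=27>B[j]=15 take 15, j++
i=2 j=1: A[i]=27>B[j]=21 take 21, j++
i=2 j=2: A[i]=27>B[j]=24 take 24, j++

i=2, j=3, merged so far=[1, 10, 15, 21, 24]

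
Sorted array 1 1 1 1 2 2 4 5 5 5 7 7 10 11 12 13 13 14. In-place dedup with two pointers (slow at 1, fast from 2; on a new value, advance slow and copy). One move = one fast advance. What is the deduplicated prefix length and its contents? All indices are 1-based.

(s=1,f=2) a[fast]=1=a[slow] dup → fast++
(s=1,f=3) a[fast]=1=a[slow] dup → fast++
(s=1,f=4) a[fast]=1=a[slow] dup → fast++
(s=1,f=5) a[fast]=2≠a[slow]=1 write a[2]=2 → slow++,fast++
(s=2,f=6) a[fast]=2=a[slow] dup → fast++
(s=2,f=7) a[fast]=4≠a[slow]=2 write a[3]=4 → slow++,fast++
(s=3,f=8) a[fast]=5≠a[slow]=4 write a[4]=5 → slow++,fast++
(s=4,f=9) a[fast]=5=a[slow] dup → fast++
(s=4,f=10) a[fast]=5=a[slow] dup → fast++
(s=4,f=11) a[fast]=7≠a[slow]=5 write a[5]=7 → slow++,fast++
(s=5,f=12) a[fast]=7=a[slow] dup → fast++
(s=5,f=13) a[fast]=10≠a[slow]=7 write a[6]=10 → slow++,fast++
(s=6,f=14) a[fast]=11≠a[slow]=10 write a[7]=11 → slow++,fast++
(s=7,f=15) a[fast]=12≠a[slow]=11 write a[8]=12 → slow++,fast++
(s=8,f=16) a[fast]=13≠a[slow]=12 write a[9]=13 → slow++,fast++
(s=9,f=17) a[fast]=13=a[slow] dup → fast++
(s=9,f=18) a[fast]=14≠a[slow]=13 write a[10]=14 → slow++,fast++

length 10; prefix = [1, 2, 4, 5, 7, 10, 11, 12, 13, 14]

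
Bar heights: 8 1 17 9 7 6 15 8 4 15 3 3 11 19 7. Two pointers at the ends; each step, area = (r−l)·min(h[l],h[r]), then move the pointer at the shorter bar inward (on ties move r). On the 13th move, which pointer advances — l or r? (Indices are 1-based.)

[1,15] min(8,7)*14=98 best=98 * → r--
[1,14] min(8,19)*13=104 best=104 * → l++
[2,14] min(1,19)*12=12 best=104 → l++
[3,14] min(17,19)*11=187 best=187 * → l++
[4,14] min(9,19)*10=90 best=187 → l++
[5,14] min(7,19)*9=63 best=187 → l++
[6,14] min(6,19)*8=48 best=187 → l++
[7,14] min(15,19)*7=105 best=187 → l++
[8,14] min(8,19)*6=48 best=187 → l++
[9,14] min(4,19)*5=20 best=187 → l++
[10,14] min(15,19)*4=60 best=187 → l++
[11,14] min(3,19)*3=9 best=187 → l++
[12,14] min(3,19)*2=6 best=187 → l++

l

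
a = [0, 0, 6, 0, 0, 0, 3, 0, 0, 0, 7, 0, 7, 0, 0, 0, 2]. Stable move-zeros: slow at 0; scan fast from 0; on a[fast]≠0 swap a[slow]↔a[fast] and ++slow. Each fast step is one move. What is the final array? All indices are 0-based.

[6, 3, 7, 7, 2, 0, 0, 0, 0, 0, 0, 0, 0, 0, 0, 0, 0]

(s=0,f=0) a[fast]=0 → fast++
(s=0,f=1) a[fast]=0 → fast++
(s=0,f=2) a[fast]=6≠0 swap→a[0]=6 → slow++,fast++
(s=1,f=3) a[fast]=0 → fast++
(s=1,f=4) a[fast]=0 → fast++
(s=1,f=5) a[fast]=0 → fast++
(s=1,f=6) a[fast]=3≠0 swap→a[1]=3 → slow++,fast++
(s=2,f=7) a[fast]=0 → fast++
(s=2,f=8) a[fast]=0 → fast++
(s=2,f=9) a[fast]=0 → fast++
(s=2,f=10) a[fast]=7≠0 swap→a[2]=7 → slow++,fast++
(s=3,f=11) a[fast]=0 → fast++
(s=3,f=12) a[fast]=7≠0 swap→a[3]=7 → slow++,fast++
(s=4,f=13) a[fast]=0 → fast++
(s=4,f=14) a[fast]=0 → fast++
(s=4,f=15) a[fast]=0 → fast++
(s=4,f=16) a[fast]=2≠0 swap→a[4]=2 → slow++,fast++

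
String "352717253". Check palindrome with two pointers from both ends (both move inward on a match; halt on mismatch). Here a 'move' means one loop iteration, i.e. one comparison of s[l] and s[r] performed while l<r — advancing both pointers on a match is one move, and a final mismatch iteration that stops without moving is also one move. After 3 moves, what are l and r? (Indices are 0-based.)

l=0 r=8: '3'=='3', l++,r--
l=1 r=7: '5'=='5', l++,r--
l=2 r=6: '2'=='2', l++,r--

l=3, r=5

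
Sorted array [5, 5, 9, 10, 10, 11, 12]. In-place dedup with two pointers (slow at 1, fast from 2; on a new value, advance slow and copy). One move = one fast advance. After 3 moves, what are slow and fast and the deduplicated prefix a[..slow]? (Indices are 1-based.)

slow=3, fast=5, prefix=[5, 9, 10]

(s=1,f=2) a[fast]=5=a[slow] dup → fast++
(s=1,f=3) a[fast]=9≠a[slow]=5 write a[2]=9 → slow++,fast++
(s=2,f=4) a[fast]=10≠a[slow]=9 write a[3]=10 → slow++,fast++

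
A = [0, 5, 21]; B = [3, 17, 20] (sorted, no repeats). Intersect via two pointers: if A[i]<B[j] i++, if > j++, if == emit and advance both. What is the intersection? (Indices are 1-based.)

intersection = []

i=1 j=1: 0<3, i++
i=2 j=1: 5>3, j++
i=2 j=2: 5<17, i++
i=3 j=2: 21>17, j++
i=3 j=3: 21>20, j++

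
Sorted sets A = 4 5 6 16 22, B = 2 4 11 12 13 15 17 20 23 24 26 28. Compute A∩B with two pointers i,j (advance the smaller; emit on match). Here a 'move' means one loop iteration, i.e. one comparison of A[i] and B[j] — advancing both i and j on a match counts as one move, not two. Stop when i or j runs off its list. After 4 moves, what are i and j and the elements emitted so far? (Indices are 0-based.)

i=3, j=2, emitted=[4]

i=0 j=0: 4>2, j++
i=0 j=1: 4==4 emit, i++,j++
i=1 j=2: 5<11, i++
i=2 j=2: 6<11, i++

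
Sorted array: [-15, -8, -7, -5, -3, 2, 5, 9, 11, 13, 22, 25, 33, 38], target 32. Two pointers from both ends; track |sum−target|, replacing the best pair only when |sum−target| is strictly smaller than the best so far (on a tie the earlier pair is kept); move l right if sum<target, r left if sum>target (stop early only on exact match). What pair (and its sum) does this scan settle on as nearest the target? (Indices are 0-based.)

l=0 r=13: -15+38=23 d=9 *, l++
l=1 r=13: -8+38=30 d=2 *, l++
l=2 r=13: -7+38=31 d=1 *, l++
l=3 r=13: -5+38=33 d=1, r--
l=3 r=12: -5+33=28 d=4, l++
l=4 r=12: -3+33=30 d=2, l++
l=5 r=12: 2+33=35 d=3, r--
l=5 r=11: 2+25=27 d=5, l++
l=6 r=11: 5+25=30 d=2, l++
l=7 r=11: 9+25=34 d=2, r--
l=7 r=10: 9+22=31 d=1, l++
l=8 r=10: 11+22=33 d=1, r--
l=8 r=9: 11+13=24 d=8, l++

pair (-7, 38) with sum 31 (|Δ|=1)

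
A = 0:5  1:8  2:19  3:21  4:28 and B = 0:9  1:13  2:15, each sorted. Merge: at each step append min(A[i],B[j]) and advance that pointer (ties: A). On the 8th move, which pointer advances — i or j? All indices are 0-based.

i=0 j=0: A[i]=5<=B[j]=9 take 5, i++
i=1 j=0: A[i]=8<=B[j]=9 take 8, i++
i=2 j=0: A[i]=19>B[j]=9 take 9, j++
i=2 j=1: A[i]=19>B[j]=13 take 13, j++
i=2 j=2: A[i]=19>B[j]=15 take 15, j++
i=2 j=3: B done, take A[i]=19, i++
i=3 j=3: B done, take A[i]=21, i++
i=4 j=3: B done, take A[i]=28, i++

i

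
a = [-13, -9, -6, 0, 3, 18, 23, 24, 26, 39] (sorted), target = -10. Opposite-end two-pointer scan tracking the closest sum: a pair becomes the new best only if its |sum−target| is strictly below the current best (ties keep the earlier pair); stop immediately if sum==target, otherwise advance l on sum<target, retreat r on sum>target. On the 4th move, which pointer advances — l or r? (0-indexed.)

l=0 r=9: -13+39=26 d=36 *, r--
l=0 r=8: -13+26=13 d=23 *, r--
l=0 r=7: -13+24=11 d=21 *, r--
l=0 r=6: -13+23=10 d=20 *, r--

r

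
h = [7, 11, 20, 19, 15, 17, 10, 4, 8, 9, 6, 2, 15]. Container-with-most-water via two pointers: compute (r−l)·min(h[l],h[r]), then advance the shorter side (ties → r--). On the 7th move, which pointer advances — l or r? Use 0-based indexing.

l=0 r=12: min(7,15)*12=84 best=84 *, l++
l=1 r=12: min(11,15)*11=121 best=121 *, l++
l=2 r=12: min(20,15)*10=150 best=150 *, r--
l=2 r=11: min(20,2)*9=18 best=150, r--
l=2 r=10: min(20,6)*8=48 best=150, r--
l=2 r=9: min(20,9)*7=63 best=150, r--
l=2 r=8: min(20,8)*6=48 best=150, r--

r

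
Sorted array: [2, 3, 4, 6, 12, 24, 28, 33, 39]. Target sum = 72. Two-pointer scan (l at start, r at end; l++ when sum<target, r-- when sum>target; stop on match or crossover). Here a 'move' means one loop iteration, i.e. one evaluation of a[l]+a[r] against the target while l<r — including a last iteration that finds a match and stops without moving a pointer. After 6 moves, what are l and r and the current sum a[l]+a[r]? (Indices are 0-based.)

l=6, r=8, sum=67

l=0 r=8: 2+39=41 <72, l++
l=1 r=8: 3+39=42 <72, l++
l=2 r=8: 4+39=43 <72, l++
l=3 r=8: 6+39=45 <72, l++
l=4 r=8: 12+39=51 <72, l++
l=5 r=8: 24+39=63 <72, l++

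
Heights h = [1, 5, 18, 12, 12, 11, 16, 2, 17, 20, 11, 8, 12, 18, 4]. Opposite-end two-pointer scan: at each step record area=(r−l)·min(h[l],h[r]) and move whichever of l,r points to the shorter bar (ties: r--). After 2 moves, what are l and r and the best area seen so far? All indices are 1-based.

[1,15] min(1,4)*14=14 best=14 * → l++
[2,15] min(5,4)*13=52 best=52 * → r--

l=2, r=14, best area=52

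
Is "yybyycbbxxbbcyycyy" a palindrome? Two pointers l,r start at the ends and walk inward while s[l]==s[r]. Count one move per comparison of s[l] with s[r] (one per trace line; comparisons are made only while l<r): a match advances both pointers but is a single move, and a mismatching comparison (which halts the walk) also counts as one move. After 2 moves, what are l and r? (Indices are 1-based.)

[1,18] 'y'=='y' → l++,r--
[2,17] 'y'=='y' → l++,r--

l=3, r=16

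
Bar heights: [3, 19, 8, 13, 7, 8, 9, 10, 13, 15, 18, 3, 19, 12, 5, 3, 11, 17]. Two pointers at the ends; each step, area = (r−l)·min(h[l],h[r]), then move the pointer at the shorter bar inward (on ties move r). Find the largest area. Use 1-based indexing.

max area = 272

l=1 r=18: min(3,17)*17=51 best=51 *, l++
l=2 r=18: min(19,17)*16=272 best=272 *, r--
l=2 r=17: min(19,11)*15=165 best=272, r--
l=2 r=16: min(19,3)*14=42 best=272, r--
l=2 r=15: min(19,5)*13=65 best=272, r--
l=2 r=14: min(19,12)*12=144 best=272, r--
l=2 r=13: min(19,19)*11=209 best=272, r--
l=2 r=12: min(19,3)*10=30 best=272, r--
l=2 r=11: min(19,18)*9=162 best=272, r--
l=2 r=10: min(19,15)*8=120 best=272, r--
l=2 r=9: min(19,13)*7=91 best=272, r--
l=2 r=8: min(19,10)*6=60 best=272, r--
l=2 r=7: min(19,9)*5=45 best=272, r--
l=2 r=6: min(19,8)*4=32 best=272, r--
l=2 r=5: min(19,7)*3=21 best=272, r--
l=2 r=4: min(19,13)*2=26 best=272, r--
l=2 r=3: min(19,8)*1=8 best=272, r--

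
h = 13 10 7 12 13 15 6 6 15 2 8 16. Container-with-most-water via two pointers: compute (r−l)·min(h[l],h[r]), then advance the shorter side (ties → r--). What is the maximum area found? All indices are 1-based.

[1,12] min(13,16)*11=143 best=143 * → l++
[2,12] min(10,16)*10=100 best=143 → l++
[3,12] min(7,16)*9=63 best=143 → l++
[4,12] min(12,16)*8=96 best=143 → l++
[5,12] min(13,16)*7=91 best=143 → l++
[6,12] min(15,16)*6=90 best=143 → l++
[7,12] min(6,16)*5=30 best=143 → l++
[8,12] min(6,16)*4=24 best=143 → l++
[9,12] min(15,16)*3=45 best=143 → l++
[10,12] min(2,16)*2=4 best=143 → l++
[11,12] min(8,16)*1=8 best=143 → l++

max area = 143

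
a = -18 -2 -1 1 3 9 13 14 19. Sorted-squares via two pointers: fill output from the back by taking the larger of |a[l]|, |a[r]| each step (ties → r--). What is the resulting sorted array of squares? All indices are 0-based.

[1, 1, 4, 9, 81, 169, 196, 324, 361]

[0,8] |-18|<=|19| out[8]=361 → r--
[0,7] |-18|>|14| out[7]=324 → l++
[1,7] |-2|<=|14| out[6]=196 → r--
[1,6] |-2|<=|13| out[5]=169 → r--
[1,5] |-2|<=|9| out[4]=81 → r--
[1,4] |-2|<=|3| out[3]=9 → r--
[1,3] |-2|>|1| out[2]=4 → l++
[2,3] |-1|<=|1| out[1]=1 → r--
[2,2] |-1|<=|-1| out[0]=1 → r--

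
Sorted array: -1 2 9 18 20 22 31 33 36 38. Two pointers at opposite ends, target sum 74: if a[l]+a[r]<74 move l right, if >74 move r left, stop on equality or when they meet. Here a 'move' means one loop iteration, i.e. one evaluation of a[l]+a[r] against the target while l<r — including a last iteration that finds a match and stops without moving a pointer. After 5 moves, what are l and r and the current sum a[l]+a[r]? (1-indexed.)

[1,10] -1+38=37 <74 → l++
[2,10] 2+38=40 <74 → l++
[3,10] 9+38=47 <74 → l++
[4,10] 18+38=56 <74 → l++
[5,10] 20+38=58 <74 → l++

l=6, r=10, sum=60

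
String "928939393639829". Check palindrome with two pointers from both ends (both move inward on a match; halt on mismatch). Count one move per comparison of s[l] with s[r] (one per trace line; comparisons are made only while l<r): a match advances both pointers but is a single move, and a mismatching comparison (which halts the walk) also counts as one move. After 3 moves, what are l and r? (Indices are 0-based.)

[0,14] '9'=='9' → l++,r--
[1,13] '2'=='2' → l++,r--
[2,12] '8'=='8' → l++,r--

l=3, r=11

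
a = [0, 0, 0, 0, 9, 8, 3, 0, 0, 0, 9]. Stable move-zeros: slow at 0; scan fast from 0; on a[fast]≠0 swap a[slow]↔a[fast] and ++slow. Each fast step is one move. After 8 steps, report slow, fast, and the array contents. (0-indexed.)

slow=3, fast=8, a=[9, 8, 3, 0, 0, 0, 0, 0, 0, 0, 9]

(s=0,f=0) a[fast]=0 → fast++
(s=0,f=1) a[fast]=0 → fast++
(s=0,f=2) a[fast]=0 → fast++
(s=0,f=3) a[fast]=0 → fast++
(s=0,f=4) a[fast]=9≠0 swap→a[0]=9 → slow++,fast++
(s=1,f=5) a[fast]=8≠0 swap→a[1]=8 → slow++,fast++
(s=2,f=6) a[fast]=3≠0 swap→a[2]=3 → slow++,fast++
(s=3,f=7) a[fast]=0 → fast++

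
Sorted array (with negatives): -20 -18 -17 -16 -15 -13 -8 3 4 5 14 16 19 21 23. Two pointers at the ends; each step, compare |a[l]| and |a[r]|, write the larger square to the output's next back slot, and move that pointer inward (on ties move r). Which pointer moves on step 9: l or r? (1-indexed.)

l=1 r=15: |-20|<=|23| out[15]=529, r--
l=1 r=14: |-20|<=|21| out[14]=441, r--
l=1 r=13: |-20|>|19| out[13]=400, l++
l=2 r=13: |-18|<=|19| out[12]=361, r--
l=2 r=12: |-18|>|16| out[11]=324, l++
l=3 r=12: |-17|>|16| out[10]=289, l++
l=4 r=12: |-16|<=|16| out[9]=256, r--
l=4 r=11: |-16|>|14| out[8]=256, l++
l=5 r=11: |-15|>|14| out[7]=225, l++

l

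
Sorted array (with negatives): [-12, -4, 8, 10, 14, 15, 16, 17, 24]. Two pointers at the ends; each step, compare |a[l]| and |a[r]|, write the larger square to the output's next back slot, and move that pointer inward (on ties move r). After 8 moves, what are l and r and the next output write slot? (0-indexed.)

l=0 r=8: |-12|<=|24| out[8]=576, r--
l=0 r=7: |-12|<=|17| out[7]=289, r--
l=0 r=6: |-12|<=|16| out[6]=256, r--
l=0 r=5: |-12|<=|15| out[5]=225, r--
l=0 r=4: |-12|<=|14| out[4]=196, r--
l=0 r=3: |-12|>|10| out[3]=144, l++
l=1 r=3: |-4|<=|10| out[2]=100, r--
l=1 r=2: |-4|<=|8| out[1]=64, r--

l=1, r=1, next write slot=0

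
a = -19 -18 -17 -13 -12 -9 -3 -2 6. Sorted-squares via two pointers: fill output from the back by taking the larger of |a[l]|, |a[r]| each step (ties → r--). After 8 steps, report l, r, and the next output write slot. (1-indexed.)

l=8, r=8, next write slot=1

[1,9] |-19|>|6| out[9]=361 → l++
[2,9] |-18|>|6| out[8]=324 → l++
[3,9] |-17|>|6| out[7]=289 → l++
[4,9] |-13|>|6| out[6]=169 → l++
[5,9] |-12|>|6| out[5]=144 → l++
[6,9] |-9|>|6| out[4]=81 → l++
[7,9] |-3|<=|6| out[3]=36 → r--
[7,8] |-3|>|-2| out[2]=9 → l++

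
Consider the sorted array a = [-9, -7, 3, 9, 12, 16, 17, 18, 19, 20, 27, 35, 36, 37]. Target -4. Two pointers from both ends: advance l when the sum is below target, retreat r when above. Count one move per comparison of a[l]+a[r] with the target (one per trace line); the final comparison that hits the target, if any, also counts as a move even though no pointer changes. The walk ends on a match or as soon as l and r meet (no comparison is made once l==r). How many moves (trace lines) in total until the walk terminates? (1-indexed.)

13 moves

l=1 r=14: -9+37=28 >-4, r--
l=1 r=13: -9+36=27 >-4, r--
l=1 r=12: -9+35=26 >-4, r--
l=1 r=11: -9+27=18 >-4, r--
l=1 r=10: -9+20=11 >-4, r--
l=1 r=9: -9+19=10 >-4, r--
l=1 r=8: -9+18=9 >-4, r--
l=1 r=7: -9+17=8 >-4, r--
l=1 r=6: -9+16=7 >-4, r--
l=1 r=5: -9+12=3 >-4, r--
l=1 r=4: -9+9=0 >-4, r--
l=1 r=3: -9+3=-6 <-4, l++
l=2 r=3: -7+3=-4, found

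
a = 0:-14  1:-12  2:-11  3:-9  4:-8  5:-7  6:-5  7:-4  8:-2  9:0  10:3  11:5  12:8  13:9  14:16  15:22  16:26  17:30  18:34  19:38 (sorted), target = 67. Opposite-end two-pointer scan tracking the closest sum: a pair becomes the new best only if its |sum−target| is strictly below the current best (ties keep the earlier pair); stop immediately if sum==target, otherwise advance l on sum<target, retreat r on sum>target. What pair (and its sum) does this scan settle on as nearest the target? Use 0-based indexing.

[0,19] -14+38=24 d=43 * → l++
[1,19] -12+38=26 d=41 * → l++
[2,19] -11+38=27 d=40 * → l++
[3,19] -9+38=29 d=38 * → l++
[4,19] -8+38=30 d=37 * → l++
[5,19] -7+38=31 d=36 * → l++
[6,19] -5+38=33 d=34 * → l++
[7,19] -4+38=34 d=33 * → l++
[8,19] -2+38=36 d=31 * → l++
[9,19] 0+38=38 d=29 * → l++
[10,19] 3+38=41 d=26 * → l++
[11,19] 5+38=43 d=24 * → l++
[12,19] 8+38=46 d=21 * → l++
[13,19] 9+38=47 d=20 * → l++
[14,19] 16+38=54 d=13 * → l++
[15,19] 22+38=60 d=7 * → l++
[16,19] 26+38=64 d=3 * → l++
[17,19] 30+38=68 d=1 * → r--
[17,18] 30+34=64 d=3 → l++

pair (30, 38) with sum 68 (|Δ|=1)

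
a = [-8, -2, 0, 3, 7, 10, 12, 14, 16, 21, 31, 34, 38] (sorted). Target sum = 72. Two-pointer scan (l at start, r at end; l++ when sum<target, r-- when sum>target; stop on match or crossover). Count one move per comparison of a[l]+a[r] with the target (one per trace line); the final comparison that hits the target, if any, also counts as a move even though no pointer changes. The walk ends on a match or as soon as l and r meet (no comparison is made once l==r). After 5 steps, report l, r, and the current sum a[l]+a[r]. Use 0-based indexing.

l=0 r=12: -8+38=30 <72, l++
l=1 r=12: -2+38=36 <72, l++
l=2 r=12: 0+38=38 <72, l++
l=3 r=12: 3+38=41 <72, l++
l=4 r=12: 7+38=45 <72, l++

l=5, r=12, sum=48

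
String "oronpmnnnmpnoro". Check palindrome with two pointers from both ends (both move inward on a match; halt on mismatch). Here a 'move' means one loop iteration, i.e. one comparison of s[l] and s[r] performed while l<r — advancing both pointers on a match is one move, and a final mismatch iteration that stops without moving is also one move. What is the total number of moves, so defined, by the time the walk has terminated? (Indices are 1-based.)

l=1 r=15: 'o'=='o', l++,r--
l=2 r=14: 'r'=='r', l++,r--
l=3 r=13: 'o'=='o', l++,r--
l=4 r=12: 'n'=='n', l++,r--
l=5 r=11: 'p'=='p', l++,r--
l=6 r=10: 'm'=='m', l++,r--
l=7 r=9: 'n'=='n', l++,r--

7 moves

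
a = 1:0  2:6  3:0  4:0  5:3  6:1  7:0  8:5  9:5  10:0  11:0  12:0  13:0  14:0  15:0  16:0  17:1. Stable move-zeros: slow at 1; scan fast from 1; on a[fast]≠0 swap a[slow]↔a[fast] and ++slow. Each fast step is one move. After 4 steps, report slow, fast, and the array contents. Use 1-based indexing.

(s=1,f=1) a[fast]=0 → fast++
(s=1,f=2) a[fast]=6≠0 swap→a[1]=6 → slow++,fast++
(s=2,f=3) a[fast]=0 → fast++
(s=2,f=4) a[fast]=0 → fast++

slow=2, fast=5, a=[6, 0, 0, 0, 3, 1, 0, 5, 5, 0, 0, 0, 0, 0, 0, 0, 1]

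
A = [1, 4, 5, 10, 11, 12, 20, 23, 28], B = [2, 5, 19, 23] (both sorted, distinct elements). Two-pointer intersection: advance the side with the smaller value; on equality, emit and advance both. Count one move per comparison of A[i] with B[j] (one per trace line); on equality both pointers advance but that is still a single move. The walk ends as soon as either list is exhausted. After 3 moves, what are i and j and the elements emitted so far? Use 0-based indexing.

[i=0,j=0] 1<2 → i++
[i=1,j=0] 4>2 → j++
[i=1,j=1] 4<5 → i++

i=2, j=1, emitted=[]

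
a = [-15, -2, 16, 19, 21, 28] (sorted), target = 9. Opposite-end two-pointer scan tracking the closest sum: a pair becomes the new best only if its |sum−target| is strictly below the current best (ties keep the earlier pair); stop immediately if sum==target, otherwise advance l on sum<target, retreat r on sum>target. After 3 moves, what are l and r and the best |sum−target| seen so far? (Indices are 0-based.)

l=0 r=5: -15+28=13 d=4 *, r--
l=0 r=4: -15+21=6 d=3 *, l++
l=1 r=4: -2+21=19 d=10, r--

l=1, r=3, best |Δ|=3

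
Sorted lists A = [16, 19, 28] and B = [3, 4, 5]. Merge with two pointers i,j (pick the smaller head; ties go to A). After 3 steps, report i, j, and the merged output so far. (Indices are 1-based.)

i=1, j=4, merged so far=[3, 4, 5]

i=1 j=1: A[i]=16>B[j]=3 take 3, j++
i=1 j=2: A[i]=16>B[j]=4 take 4, j++
i=1 j=3: A[i]=16>B[j]=5 take 5, j++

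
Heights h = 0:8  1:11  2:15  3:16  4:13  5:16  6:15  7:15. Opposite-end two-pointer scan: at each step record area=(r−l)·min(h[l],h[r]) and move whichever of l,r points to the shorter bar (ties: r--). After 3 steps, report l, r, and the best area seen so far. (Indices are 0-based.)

[0,7] min(8,15)*7=56 best=56 * → l++
[1,7] min(11,15)*6=66 best=66 * → l++
[2,7] min(15,15)*5=75 best=75 * → r--

l=2, r=6, best area=75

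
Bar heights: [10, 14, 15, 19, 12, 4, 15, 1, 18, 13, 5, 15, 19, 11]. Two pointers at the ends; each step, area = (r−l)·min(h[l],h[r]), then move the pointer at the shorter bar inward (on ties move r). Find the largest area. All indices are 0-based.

[0,13] min(10,11)*13=130 best=130 * → l++
[1,13] min(14,11)*12=132 best=132 * → r--
[1,12] min(14,19)*11=154 best=154 * → l++
[2,12] min(15,19)*10=150 best=154 → l++
[3,12] min(19,19)*9=171 best=171 * → r--
[3,11] min(19,15)*8=120 best=171 → r--
[3,10] min(19,5)*7=35 best=171 → r--
[3,9] min(19,13)*6=78 best=171 → r--
[3,8] min(19,18)*5=90 best=171 → r--
[3,7] min(19,1)*4=4 best=171 → r--
[3,6] min(19,15)*3=45 best=171 → r--
[3,5] min(19,4)*2=8 best=171 → r--
[3,4] min(19,12)*1=12 best=171 → r--

max area = 171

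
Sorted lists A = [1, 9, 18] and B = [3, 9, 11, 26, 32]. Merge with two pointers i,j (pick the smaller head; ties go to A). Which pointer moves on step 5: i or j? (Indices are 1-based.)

i=1 j=1: A[i]=1<=B[j]=3 take 1, i++
i=2 j=1: A[i]=9>B[j]=3 take 3, j++
i=2 j=2: A[i]=9<=B[j]=9 take 9, i++
i=3 j=2: A[i]=18>B[j]=9 take 9, j++
i=3 j=3: A[i]=18>B[j]=11 take 11, j++

j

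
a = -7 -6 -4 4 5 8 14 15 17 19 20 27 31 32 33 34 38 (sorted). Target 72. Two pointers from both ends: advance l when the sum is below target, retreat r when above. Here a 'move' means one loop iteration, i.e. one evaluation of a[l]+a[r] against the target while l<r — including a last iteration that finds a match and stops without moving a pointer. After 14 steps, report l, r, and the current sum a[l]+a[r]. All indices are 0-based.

l=14, r=16, sum=71

l=0 r=16: -7+38=31 <72, l++
l=1 r=16: -6+38=32 <72, l++
l=2 r=16: -4+38=34 <72, l++
l=3 r=16: 4+38=42 <72, l++
l=4 r=16: 5+38=43 <72, l++
l=5 r=16: 8+38=46 <72, l++
l=6 r=16: 14+38=52 <72, l++
l=7 r=16: 15+38=53 <72, l++
l=8 r=16: 17+38=55 <72, l++
l=9 r=16: 19+38=57 <72, l++
l=10 r=16: 20+38=58 <72, l++
l=11 r=16: 27+38=65 <72, l++
l=12 r=16: 31+38=69 <72, l++
l=13 r=16: 32+38=70 <72, l++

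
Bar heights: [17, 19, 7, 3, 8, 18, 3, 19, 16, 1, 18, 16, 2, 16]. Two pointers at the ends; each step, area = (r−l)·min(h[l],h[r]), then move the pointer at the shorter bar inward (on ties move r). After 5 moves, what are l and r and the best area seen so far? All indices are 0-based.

l=1, r=9, best area=208

l=0 r=13: min(17,16)*13=208 best=208 *, r--
l=0 r=12: min(17,2)*12=24 best=208, r--
l=0 r=11: min(17,16)*11=176 best=208, r--
l=0 r=10: min(17,18)*10=170 best=208, l++
l=1 r=10: min(19,18)*9=162 best=208, r--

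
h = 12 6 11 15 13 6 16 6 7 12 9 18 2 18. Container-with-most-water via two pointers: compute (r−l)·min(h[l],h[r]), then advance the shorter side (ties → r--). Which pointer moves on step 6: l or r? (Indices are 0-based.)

l

l=0 r=13: min(12,18)*13=156 best=156 *, l++
l=1 r=13: min(6,18)*12=72 best=156, l++
l=2 r=13: min(11,18)*11=121 best=156, l++
l=3 r=13: min(15,18)*10=150 best=156, l++
l=4 r=13: min(13,18)*9=117 best=156, l++
l=5 r=13: min(6,18)*8=48 best=156, l++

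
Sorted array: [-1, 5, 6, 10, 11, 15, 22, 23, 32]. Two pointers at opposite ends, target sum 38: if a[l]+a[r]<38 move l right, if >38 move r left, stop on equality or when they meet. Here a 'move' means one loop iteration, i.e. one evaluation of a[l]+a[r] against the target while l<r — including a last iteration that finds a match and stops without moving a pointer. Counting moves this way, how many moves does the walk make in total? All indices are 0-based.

l=0 r=8: -1+32=31 <38, l++
l=1 r=8: 5+32=37 <38, l++
l=2 r=8: 6+32=38, found

3 moves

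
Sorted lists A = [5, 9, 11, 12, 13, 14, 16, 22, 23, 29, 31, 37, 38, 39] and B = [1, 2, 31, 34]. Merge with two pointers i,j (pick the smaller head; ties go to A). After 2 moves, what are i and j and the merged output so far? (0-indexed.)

i=0, j=2, merged so far=[1, 2]

i=0 j=0: A[i]=5>B[j]=1 take 1, j++
i=0 j=1: A[i]=5>B[j]=2 take 2, j++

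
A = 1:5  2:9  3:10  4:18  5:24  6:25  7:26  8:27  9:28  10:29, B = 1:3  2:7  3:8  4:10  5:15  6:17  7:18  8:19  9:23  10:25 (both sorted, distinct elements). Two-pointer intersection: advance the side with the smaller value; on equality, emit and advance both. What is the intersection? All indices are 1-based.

intersection = [10, 18, 25]

i=1 j=1: 5>3, j++
i=1 j=2: 5<7, i++
i=2 j=2: 9>7, j++
i=2 j=3: 9>8, j++
i=2 j=4: 9<10, i++
i=3 j=4: 10==10 emit, i++,j++
i=4 j=5: 18>15, j++
i=4 j=6: 18>17, j++
i=4 j=7: 18==18 emit, i++,j++
i=5 j=8: 24>19, j++
i=5 j=9: 24>23, j++
i=5 j=10: 24<25, i++
i=6 j=10: 25==25 emit, i++,j++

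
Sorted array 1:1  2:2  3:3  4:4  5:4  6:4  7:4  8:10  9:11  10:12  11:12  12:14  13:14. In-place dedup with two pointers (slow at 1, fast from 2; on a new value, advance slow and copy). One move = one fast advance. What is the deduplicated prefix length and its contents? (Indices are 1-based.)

(s=1,f=2) a[fast]=2≠a[slow]=1 write a[2]=2 → slow++,fast++
(s=2,f=3) a[fast]=3≠a[slow]=2 write a[3]=3 → slow++,fast++
(s=3,f=4) a[fast]=4≠a[slow]=3 write a[4]=4 → slow++,fast++
(s=4,f=5) a[fast]=4=a[slow] dup → fast++
(s=4,f=6) a[fast]=4=a[slow] dup → fast++
(s=4,f=7) a[fast]=4=a[slow] dup → fast++
(s=4,f=8) a[fast]=10≠a[slow]=4 write a[5]=10 → slow++,fast++
(s=5,f=9) a[fast]=11≠a[slow]=10 write a[6]=11 → slow++,fast++
(s=6,f=10) a[fast]=12≠a[slow]=11 write a[7]=12 → slow++,fast++
(s=7,f=11) a[fast]=12=a[slow] dup → fast++
(s=7,f=12) a[fast]=14≠a[slow]=12 write a[8]=14 → slow++,fast++
(s=8,f=13) a[fast]=14=a[slow] dup → fast++

length 8; prefix = [1, 2, 3, 4, 10, 11, 12, 14]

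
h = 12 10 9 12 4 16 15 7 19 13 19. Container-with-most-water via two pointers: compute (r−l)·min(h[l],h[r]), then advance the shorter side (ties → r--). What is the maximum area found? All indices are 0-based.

max area = 120

[0,10] min(12,19)*10=120 best=120 * → l++
[1,10] min(10,19)*9=90 best=120 → l++
[2,10] min(9,19)*8=72 best=120 → l++
[3,10] min(12,19)*7=84 best=120 → l++
[4,10] min(4,19)*6=24 best=120 → l++
[5,10] min(16,19)*5=80 best=120 → l++
[6,10] min(15,19)*4=60 best=120 → l++
[7,10] min(7,19)*3=21 best=120 → l++
[8,10] min(19,19)*2=38 best=120 → r--
[8,9] min(19,13)*1=13 best=120 → r--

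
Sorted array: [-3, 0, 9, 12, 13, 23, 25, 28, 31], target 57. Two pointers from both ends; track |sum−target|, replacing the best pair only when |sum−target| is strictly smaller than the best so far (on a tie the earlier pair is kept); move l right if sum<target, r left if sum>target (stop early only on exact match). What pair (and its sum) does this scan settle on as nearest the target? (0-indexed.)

[0,8] -3+31=28 d=29 * → l++
[1,8] 0+31=31 d=26 * → l++
[2,8] 9+31=40 d=17 * → l++
[3,8] 12+31=43 d=14 * → l++
[4,8] 13+31=44 d=13 * → l++
[5,8] 23+31=54 d=3 * → l++
[6,8] 25+31=56 d=1 * → l++
[7,8] 28+31=59 d=2 → r--

pair (25, 31) with sum 56 (|Δ|=1)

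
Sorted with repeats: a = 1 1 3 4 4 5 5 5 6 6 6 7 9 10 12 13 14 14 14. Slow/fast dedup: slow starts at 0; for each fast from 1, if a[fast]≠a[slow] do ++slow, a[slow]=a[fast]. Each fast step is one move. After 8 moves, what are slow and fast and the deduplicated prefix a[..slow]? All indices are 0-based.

slow=4, fast=9, prefix=[1, 3, 4, 5, 6]

slow=0 fast=1: a[fast]=1=a[slow] dup, fast++
slow=0 fast=2: a[fast]=3≠a[slow]=1 write a[1]=3, slow++,fast++
slow=1 fast=3: a[fast]=4≠a[slow]=3 write a[2]=4, slow++,fast++
slow=2 fast=4: a[fast]=4=a[slow] dup, fast++
slow=2 fast=5: a[fast]=5≠a[slow]=4 write a[3]=5, slow++,fast++
slow=3 fast=6: a[fast]=5=a[slow] dup, fast++
slow=3 fast=7: a[fast]=5=a[slow] dup, fast++
slow=3 fast=8: a[fast]=6≠a[slow]=5 write a[4]=6, slow++,fast++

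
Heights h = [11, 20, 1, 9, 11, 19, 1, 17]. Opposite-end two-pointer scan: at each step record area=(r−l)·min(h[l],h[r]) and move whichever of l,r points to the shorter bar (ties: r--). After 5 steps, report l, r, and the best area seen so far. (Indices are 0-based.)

l=1, r=3, best area=102

[0,7] min(11,17)*7=77 best=77 * → l++
[1,7] min(20,17)*6=102 best=102 * → r--
[1,6] min(20,1)*5=5 best=102 → r--
[1,5] min(20,19)*4=76 best=102 → r--
[1,4] min(20,11)*3=33 best=102 → r--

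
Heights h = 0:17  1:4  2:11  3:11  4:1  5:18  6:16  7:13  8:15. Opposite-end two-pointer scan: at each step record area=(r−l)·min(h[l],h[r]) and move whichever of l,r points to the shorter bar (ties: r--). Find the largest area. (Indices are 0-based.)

[0,8] min(17,15)*8=120 best=120 * → r--
[0,7] min(17,13)*7=91 best=120 → r--
[0,6] min(17,16)*6=96 best=120 → r--
[0,5] min(17,18)*5=85 best=120 → l++
[1,5] min(4,18)*4=16 best=120 → l++
[2,5] min(11,18)*3=33 best=120 → l++
[3,5] min(11,18)*2=22 best=120 → l++
[4,5] min(1,18)*1=1 best=120 → l++

max area = 120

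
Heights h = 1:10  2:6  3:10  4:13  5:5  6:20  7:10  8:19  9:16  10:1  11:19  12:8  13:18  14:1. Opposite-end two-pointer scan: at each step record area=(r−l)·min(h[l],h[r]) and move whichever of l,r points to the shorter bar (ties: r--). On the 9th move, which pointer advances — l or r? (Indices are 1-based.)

l=1 r=14: min(10,1)*13=13 best=13 *, r--
l=1 r=13: min(10,18)*12=120 best=120 *, l++
l=2 r=13: min(6,18)*11=66 best=120, l++
l=3 r=13: min(10,18)*10=100 best=120, l++
l=4 r=13: min(13,18)*9=117 best=120, l++
l=5 r=13: min(5,18)*8=40 best=120, l++
l=6 r=13: min(20,18)*7=126 best=126 *, r--
l=6 r=12: min(20,8)*6=48 best=126, r--
l=6 r=11: min(20,19)*5=95 best=126, r--

r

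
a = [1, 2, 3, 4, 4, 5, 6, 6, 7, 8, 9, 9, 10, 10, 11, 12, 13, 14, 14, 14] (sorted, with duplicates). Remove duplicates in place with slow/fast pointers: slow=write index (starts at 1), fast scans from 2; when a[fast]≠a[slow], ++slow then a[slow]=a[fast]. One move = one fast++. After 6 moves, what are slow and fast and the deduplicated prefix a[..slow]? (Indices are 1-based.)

slow=6, fast=8, prefix=[1, 2, 3, 4, 5, 6]

(s=1,f=2) a[fast]=2≠a[slow]=1 write a[2]=2 → slow++,fast++
(s=2,f=3) a[fast]=3≠a[slow]=2 write a[3]=3 → slow++,fast++
(s=3,f=4) a[fast]=4≠a[slow]=3 write a[4]=4 → slow++,fast++
(s=4,f=5) a[fast]=4=a[slow] dup → fast++
(s=4,f=6) a[fast]=5≠a[slow]=4 write a[5]=5 → slow++,fast++
(s=5,f=7) a[fast]=6≠a[slow]=5 write a[6]=6 → slow++,fast++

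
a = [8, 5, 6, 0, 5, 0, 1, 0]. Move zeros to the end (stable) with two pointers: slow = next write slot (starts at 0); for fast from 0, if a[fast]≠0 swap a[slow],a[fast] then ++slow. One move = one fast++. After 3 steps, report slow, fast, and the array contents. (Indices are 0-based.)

(s=0,f=0) a[fast]=8≠0 swap→a[0]=8 → slow++,fast++
(s=1,f=1) a[fast]=5≠0 swap→a[1]=5 → slow++,fast++
(s=2,f=2) a[fast]=6≠0 swap→a[2]=6 → slow++,fast++

slow=3, fast=3, a=[8, 5, 6, 0, 5, 0, 1, 0]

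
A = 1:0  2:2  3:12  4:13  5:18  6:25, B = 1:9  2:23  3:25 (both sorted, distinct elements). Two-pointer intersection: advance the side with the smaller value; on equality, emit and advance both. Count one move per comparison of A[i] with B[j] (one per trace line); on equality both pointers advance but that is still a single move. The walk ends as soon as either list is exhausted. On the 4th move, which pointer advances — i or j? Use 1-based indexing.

i

i=1 j=1: 0<9, i++
i=2 j=1: 2<9, i++
i=3 j=1: 12>9, j++
i=3 j=2: 12<23, i++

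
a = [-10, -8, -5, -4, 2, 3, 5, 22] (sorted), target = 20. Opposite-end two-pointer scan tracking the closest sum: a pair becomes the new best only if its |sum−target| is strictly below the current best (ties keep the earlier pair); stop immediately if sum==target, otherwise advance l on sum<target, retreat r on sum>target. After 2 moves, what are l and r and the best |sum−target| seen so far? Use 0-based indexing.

l=2, r=7, best |Δ|=6

[0,7] -10+22=12 d=8 * → l++
[1,7] -8+22=14 d=6 * → l++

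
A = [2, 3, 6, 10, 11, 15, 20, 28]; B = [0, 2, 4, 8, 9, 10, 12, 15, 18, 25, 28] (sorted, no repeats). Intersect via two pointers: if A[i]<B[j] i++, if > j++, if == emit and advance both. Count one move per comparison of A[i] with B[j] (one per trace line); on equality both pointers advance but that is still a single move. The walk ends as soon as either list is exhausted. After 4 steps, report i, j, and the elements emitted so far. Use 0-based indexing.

i=2, j=3, emitted=[2]

i=0 j=0: 2>0, j++
i=0 j=1: 2==2 emit, i++,j++
i=1 j=2: 3<4, i++
i=2 j=2: 6>4, j++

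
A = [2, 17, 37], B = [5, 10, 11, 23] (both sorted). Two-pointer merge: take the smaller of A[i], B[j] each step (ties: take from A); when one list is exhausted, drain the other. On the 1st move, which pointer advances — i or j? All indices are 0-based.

i

i=0 j=0: A[i]=2<=B[j]=5 take 2, i++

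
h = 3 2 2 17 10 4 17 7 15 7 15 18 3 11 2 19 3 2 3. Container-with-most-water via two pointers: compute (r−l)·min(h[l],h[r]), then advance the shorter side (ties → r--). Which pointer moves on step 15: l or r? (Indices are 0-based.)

l

[0,18] min(3,3)*18=54 best=54 * → r--
[0,17] min(3,2)*17=34 best=54 → r--
[0,16] min(3,3)*16=48 best=54 → r--
[0,15] min(3,19)*15=45 best=54 → l++
[1,15] min(2,19)*14=28 best=54 → l++
[2,15] min(2,19)*13=26 best=54 → l++
[3,15] min(17,19)*12=204 best=204 * → l++
[4,15] min(10,19)*11=110 best=204 → l++
[5,15] min(4,19)*10=40 best=204 → l++
[6,15] min(17,19)*9=153 best=204 → l++
[7,15] min(7,19)*8=56 best=204 → l++
[8,15] min(15,19)*7=105 best=204 → l++
[9,15] min(7,19)*6=42 best=204 → l++
[10,15] min(15,19)*5=75 best=204 → l++
[11,15] min(18,19)*4=72 best=204 → l++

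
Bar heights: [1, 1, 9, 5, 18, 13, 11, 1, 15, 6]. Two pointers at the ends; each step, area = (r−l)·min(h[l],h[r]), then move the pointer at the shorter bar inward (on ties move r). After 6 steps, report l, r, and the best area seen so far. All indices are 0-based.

l=0 r=9: min(1,6)*9=9 best=9 *, l++
l=1 r=9: min(1,6)*8=8 best=9, l++
l=2 r=9: min(9,6)*7=42 best=42 *, r--
l=2 r=8: min(9,15)*6=54 best=54 *, l++
l=3 r=8: min(5,15)*5=25 best=54, l++
l=4 r=8: min(18,15)*4=60 best=60 *, r--

l=4, r=7, best area=60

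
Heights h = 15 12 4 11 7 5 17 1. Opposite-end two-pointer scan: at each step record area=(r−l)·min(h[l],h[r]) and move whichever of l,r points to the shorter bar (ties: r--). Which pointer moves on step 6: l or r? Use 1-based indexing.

l

[1,8] min(15,1)*7=7 best=7 * → r--
[1,7] min(15,17)*6=90 best=90 * → l++
[2,7] min(12,17)*5=60 best=90 → l++
[3,7] min(4,17)*4=16 best=90 → l++
[4,7] min(11,17)*3=33 best=90 → l++
[5,7] min(7,17)*2=14 best=90 → l++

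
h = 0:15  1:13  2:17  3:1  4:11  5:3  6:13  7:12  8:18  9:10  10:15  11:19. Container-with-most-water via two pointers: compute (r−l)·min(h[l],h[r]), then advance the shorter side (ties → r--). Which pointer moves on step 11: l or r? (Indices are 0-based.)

[0,11] min(15,19)*11=165 best=165 * → l++
[1,11] min(13,19)*10=130 best=165 → l++
[2,11] min(17,19)*9=153 best=165 → l++
[3,11] min(1,19)*8=8 best=165 → l++
[4,11] min(11,19)*7=77 best=165 → l++
[5,11] min(3,19)*6=18 best=165 → l++
[6,11] min(13,19)*5=65 best=165 → l++
[7,11] min(12,19)*4=48 best=165 → l++
[8,11] min(18,19)*3=54 best=165 → l++
[9,11] min(10,19)*2=20 best=165 → l++
[10,11] min(15,19)*1=15 best=165 → l++

l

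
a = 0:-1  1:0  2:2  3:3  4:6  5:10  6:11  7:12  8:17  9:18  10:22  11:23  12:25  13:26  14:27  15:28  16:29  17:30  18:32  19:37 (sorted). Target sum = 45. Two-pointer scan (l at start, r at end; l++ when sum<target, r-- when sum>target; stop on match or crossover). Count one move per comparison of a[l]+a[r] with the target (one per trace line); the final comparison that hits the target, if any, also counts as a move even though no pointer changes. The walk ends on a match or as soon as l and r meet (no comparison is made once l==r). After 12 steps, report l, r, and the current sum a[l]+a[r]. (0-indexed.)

l=0 r=19: -1+37=36 <45, l++
l=1 r=19: 0+37=37 <45, l++
l=2 r=19: 2+37=39 <45, l++
l=3 r=19: 3+37=40 <45, l++
l=4 r=19: 6+37=43 <45, l++
l=5 r=19: 10+37=47 >45, r--
l=5 r=18: 10+32=42 <45, l++
l=6 r=18: 11+32=43 <45, l++
l=7 r=18: 12+32=44 <45, l++
l=8 r=18: 17+32=49 >45, r--
l=8 r=17: 17+30=47 >45, r--
l=8 r=16: 17+29=46 >45, r--

l=8, r=15, sum=45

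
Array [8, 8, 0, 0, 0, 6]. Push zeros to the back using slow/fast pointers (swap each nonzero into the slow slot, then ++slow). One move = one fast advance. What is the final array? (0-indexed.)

(s=0,f=0) a[fast]=8≠0 swap→a[0]=8 → slow++,fast++
(s=1,f=1) a[fast]=8≠0 swap→a[1]=8 → slow++,fast++
(s=2,f=2) a[fast]=0 → fast++
(s=2,f=3) a[fast]=0 → fast++
(s=2,f=4) a[fast]=0 → fast++
(s=2,f=5) a[fast]=6≠0 swap→a[2]=6 → slow++,fast++

[8, 8, 6, 0, 0, 0]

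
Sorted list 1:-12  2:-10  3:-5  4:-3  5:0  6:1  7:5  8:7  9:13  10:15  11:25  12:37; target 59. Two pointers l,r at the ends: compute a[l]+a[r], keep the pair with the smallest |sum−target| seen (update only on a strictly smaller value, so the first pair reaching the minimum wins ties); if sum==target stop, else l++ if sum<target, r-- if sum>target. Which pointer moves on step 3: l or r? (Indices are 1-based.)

l

l=1 r=12: -12+37=25 d=34 *, l++
l=2 r=12: -10+37=27 d=32 *, l++
l=3 r=12: -5+37=32 d=27 *, l++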